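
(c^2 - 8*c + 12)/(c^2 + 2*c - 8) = (c - 6)/(c + 4)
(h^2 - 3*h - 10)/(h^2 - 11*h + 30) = (h + 2)/(h - 6)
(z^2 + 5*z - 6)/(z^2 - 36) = (z - 1)/(z - 6)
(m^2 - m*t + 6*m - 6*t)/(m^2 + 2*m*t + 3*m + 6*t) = (m^2 - m*t + 6*m - 6*t)/(m^2 + 2*m*t + 3*m + 6*t)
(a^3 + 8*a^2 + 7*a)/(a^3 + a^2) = (a + 7)/a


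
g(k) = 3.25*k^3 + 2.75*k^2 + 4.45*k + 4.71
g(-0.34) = 3.39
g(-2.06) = -21.20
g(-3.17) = -85.29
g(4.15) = 302.83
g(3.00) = 130.56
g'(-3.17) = 84.99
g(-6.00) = -624.99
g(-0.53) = 2.64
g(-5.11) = -379.88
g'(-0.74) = 5.72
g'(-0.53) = 4.27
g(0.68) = 10.03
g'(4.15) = 195.19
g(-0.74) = 1.61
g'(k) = 9.75*k^2 + 5.5*k + 4.45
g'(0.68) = 12.70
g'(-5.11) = 230.94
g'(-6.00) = 322.45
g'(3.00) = 108.70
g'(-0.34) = 3.71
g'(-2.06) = 34.50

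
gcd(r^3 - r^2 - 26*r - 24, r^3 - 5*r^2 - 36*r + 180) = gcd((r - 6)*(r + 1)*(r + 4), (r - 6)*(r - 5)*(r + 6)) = r - 6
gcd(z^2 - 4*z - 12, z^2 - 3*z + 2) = 1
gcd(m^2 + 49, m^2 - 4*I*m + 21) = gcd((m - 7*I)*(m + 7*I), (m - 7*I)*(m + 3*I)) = m - 7*I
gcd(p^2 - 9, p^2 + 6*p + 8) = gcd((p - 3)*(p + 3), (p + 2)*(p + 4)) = 1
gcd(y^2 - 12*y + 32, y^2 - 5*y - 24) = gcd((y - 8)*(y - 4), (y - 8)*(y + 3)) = y - 8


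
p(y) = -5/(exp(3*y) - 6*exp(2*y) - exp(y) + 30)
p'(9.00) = 0.00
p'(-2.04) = -0.00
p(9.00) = 0.00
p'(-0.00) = -0.09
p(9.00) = 0.00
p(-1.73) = -0.17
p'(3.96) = 0.00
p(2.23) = -0.02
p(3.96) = -0.00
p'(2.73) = 0.01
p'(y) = -5*(-3*exp(3*y) + 12*exp(2*y) + exp(y))/(exp(3*y) - 6*exp(2*y) - exp(y) + 30)^2 = (15*exp(2*y) - 60*exp(y) - 5)*exp(y)/(exp(3*y) - 6*exp(2*y) - exp(y) + 30)^2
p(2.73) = -0.00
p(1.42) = 0.83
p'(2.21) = 0.08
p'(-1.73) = -0.00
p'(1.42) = 0.40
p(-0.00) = -0.21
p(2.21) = -0.02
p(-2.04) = -0.17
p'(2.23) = 0.07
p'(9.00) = 0.00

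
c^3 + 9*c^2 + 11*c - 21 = (c - 1)*(c + 3)*(c + 7)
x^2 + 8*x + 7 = (x + 1)*(x + 7)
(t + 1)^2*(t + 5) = t^3 + 7*t^2 + 11*t + 5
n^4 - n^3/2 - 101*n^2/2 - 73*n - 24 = (n - 8)*(n + 1/2)*(n + 1)*(n + 6)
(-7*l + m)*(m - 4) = -7*l*m + 28*l + m^2 - 4*m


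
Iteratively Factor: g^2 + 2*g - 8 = (g - 2)*(g + 4)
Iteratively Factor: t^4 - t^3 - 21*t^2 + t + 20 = (t - 5)*(t^3 + 4*t^2 - t - 4) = (t - 5)*(t - 1)*(t^2 + 5*t + 4) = (t - 5)*(t - 1)*(t + 4)*(t + 1)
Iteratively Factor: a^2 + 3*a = (a)*(a + 3)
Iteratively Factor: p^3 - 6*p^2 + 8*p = (p)*(p^2 - 6*p + 8) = p*(p - 2)*(p - 4)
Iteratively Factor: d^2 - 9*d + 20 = (d - 4)*(d - 5)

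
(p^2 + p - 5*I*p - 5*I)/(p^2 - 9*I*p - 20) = (p + 1)/(p - 4*I)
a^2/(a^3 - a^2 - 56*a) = a/(a^2 - a - 56)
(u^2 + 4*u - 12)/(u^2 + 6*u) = (u - 2)/u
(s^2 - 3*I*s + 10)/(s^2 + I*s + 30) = (s + 2*I)/(s + 6*I)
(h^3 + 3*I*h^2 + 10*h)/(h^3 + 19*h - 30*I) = h/(h - 3*I)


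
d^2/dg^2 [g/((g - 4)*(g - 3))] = 2*(g^3 - 36*g + 84)/(g^6 - 21*g^5 + 183*g^4 - 847*g^3 + 2196*g^2 - 3024*g + 1728)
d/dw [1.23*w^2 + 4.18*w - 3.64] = 2.46*w + 4.18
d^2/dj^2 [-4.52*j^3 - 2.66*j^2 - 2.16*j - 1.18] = -27.12*j - 5.32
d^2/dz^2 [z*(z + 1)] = 2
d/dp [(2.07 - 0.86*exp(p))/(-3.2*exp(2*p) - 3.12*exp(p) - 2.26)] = (-2.752*exp(2*p) + 13.248*exp(p) + 8.402)*exp(p)/(10.24*exp(4*p) + 19.968*exp(3*p) + 24.1984*exp(2*p) + 14.1024*exp(p) + 5.1076)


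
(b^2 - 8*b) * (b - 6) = b^3 - 14*b^2 + 48*b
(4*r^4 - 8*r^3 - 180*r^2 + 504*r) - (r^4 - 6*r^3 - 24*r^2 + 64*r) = 3*r^4 - 2*r^3 - 156*r^2 + 440*r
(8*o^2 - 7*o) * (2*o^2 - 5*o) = 16*o^4 - 54*o^3 + 35*o^2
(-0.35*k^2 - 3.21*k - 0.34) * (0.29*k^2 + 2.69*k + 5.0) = -0.1015*k^4 - 1.8724*k^3 - 10.4835*k^2 - 16.9646*k - 1.7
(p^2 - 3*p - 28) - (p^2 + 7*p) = -10*p - 28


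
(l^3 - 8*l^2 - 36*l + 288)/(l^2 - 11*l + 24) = (l^2 - 36)/(l - 3)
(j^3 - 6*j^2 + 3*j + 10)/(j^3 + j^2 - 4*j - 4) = (j - 5)/(j + 2)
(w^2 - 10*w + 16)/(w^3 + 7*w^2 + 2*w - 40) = (w - 8)/(w^2 + 9*w + 20)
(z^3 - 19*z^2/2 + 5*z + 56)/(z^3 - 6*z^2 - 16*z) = (z - 7/2)/z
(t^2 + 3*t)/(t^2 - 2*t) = (t + 3)/(t - 2)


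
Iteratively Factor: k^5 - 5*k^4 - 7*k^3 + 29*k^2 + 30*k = (k + 2)*(k^4 - 7*k^3 + 7*k^2 + 15*k) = k*(k + 2)*(k^3 - 7*k^2 + 7*k + 15) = k*(k - 5)*(k + 2)*(k^2 - 2*k - 3) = k*(k - 5)*(k + 1)*(k + 2)*(k - 3)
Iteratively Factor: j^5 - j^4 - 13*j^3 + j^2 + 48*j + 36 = (j - 3)*(j^4 + 2*j^3 - 7*j^2 - 20*j - 12) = (j - 3)*(j + 2)*(j^3 - 7*j - 6) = (j - 3)^2*(j + 2)*(j^2 + 3*j + 2) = (j - 3)^2*(j + 2)^2*(j + 1)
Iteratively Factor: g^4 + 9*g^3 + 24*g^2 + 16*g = (g)*(g^3 + 9*g^2 + 24*g + 16) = g*(g + 1)*(g^2 + 8*g + 16) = g*(g + 1)*(g + 4)*(g + 4)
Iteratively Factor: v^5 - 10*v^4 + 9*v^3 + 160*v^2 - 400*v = (v - 4)*(v^4 - 6*v^3 - 15*v^2 + 100*v) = (v - 5)*(v - 4)*(v^3 - v^2 - 20*v) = (v - 5)^2*(v - 4)*(v^2 + 4*v) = (v - 5)^2*(v - 4)*(v + 4)*(v)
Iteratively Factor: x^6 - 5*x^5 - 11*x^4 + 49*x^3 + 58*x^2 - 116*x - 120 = (x + 2)*(x^5 - 7*x^4 + 3*x^3 + 43*x^2 - 28*x - 60) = (x - 3)*(x + 2)*(x^4 - 4*x^3 - 9*x^2 + 16*x + 20) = (x - 3)*(x + 2)^2*(x^3 - 6*x^2 + 3*x + 10) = (x - 3)*(x + 1)*(x + 2)^2*(x^2 - 7*x + 10) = (x - 5)*(x - 3)*(x + 1)*(x + 2)^2*(x - 2)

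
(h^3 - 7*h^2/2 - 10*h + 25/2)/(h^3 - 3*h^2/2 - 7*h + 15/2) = (h - 5)/(h - 3)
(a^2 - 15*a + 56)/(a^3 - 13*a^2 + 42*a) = (a - 8)/(a*(a - 6))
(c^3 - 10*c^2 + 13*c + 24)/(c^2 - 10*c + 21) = (c^2 - 7*c - 8)/(c - 7)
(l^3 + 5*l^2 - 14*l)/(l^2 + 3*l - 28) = l*(l - 2)/(l - 4)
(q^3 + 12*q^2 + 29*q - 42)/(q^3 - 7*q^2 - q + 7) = (q^2 + 13*q + 42)/(q^2 - 6*q - 7)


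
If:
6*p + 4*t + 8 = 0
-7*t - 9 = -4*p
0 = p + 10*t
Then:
No Solution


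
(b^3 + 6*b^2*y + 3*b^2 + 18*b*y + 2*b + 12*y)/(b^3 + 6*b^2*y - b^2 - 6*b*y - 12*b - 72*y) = (b^2 + 3*b + 2)/(b^2 - b - 12)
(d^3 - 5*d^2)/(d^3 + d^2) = (d - 5)/(d + 1)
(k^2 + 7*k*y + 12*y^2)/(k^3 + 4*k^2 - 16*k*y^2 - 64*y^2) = (-k - 3*y)/(-k^2 + 4*k*y - 4*k + 16*y)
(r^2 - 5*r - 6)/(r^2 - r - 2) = (r - 6)/(r - 2)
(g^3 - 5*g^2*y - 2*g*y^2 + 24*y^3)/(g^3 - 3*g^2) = (g^3 - 5*g^2*y - 2*g*y^2 + 24*y^3)/(g^2*(g - 3))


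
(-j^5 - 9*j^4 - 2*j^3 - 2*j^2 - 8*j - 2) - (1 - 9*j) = -j^5 - 9*j^4 - 2*j^3 - 2*j^2 + j - 3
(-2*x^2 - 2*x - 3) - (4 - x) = -2*x^2 - x - 7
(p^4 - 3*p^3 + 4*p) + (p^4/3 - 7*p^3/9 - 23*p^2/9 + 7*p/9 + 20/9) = 4*p^4/3 - 34*p^3/9 - 23*p^2/9 + 43*p/9 + 20/9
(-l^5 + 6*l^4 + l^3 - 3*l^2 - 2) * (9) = -9*l^5 + 54*l^4 + 9*l^3 - 27*l^2 - 18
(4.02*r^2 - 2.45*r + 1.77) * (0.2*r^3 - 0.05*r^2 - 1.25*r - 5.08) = 0.804*r^5 - 0.691*r^4 - 4.5485*r^3 - 17.4476*r^2 + 10.2335*r - 8.9916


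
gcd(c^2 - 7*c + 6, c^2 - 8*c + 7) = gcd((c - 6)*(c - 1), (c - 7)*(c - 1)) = c - 1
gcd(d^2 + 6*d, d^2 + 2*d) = d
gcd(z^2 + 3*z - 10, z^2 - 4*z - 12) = 1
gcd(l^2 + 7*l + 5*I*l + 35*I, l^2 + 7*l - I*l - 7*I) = l + 7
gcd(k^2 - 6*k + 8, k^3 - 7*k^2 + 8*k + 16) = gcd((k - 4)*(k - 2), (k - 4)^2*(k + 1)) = k - 4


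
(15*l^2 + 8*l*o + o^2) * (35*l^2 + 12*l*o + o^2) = 525*l^4 + 460*l^3*o + 146*l^2*o^2 + 20*l*o^3 + o^4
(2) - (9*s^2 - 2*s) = -9*s^2 + 2*s + 2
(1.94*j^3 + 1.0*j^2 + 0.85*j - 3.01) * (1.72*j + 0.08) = 3.3368*j^4 + 1.8752*j^3 + 1.542*j^2 - 5.1092*j - 0.2408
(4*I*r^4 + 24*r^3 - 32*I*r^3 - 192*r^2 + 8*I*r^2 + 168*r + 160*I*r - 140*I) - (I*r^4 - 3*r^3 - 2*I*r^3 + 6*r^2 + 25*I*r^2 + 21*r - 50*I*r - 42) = 3*I*r^4 + 27*r^3 - 30*I*r^3 - 198*r^2 - 17*I*r^2 + 147*r + 210*I*r + 42 - 140*I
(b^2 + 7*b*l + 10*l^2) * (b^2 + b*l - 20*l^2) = b^4 + 8*b^3*l - 3*b^2*l^2 - 130*b*l^3 - 200*l^4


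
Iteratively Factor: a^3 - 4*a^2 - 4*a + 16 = (a - 4)*(a^2 - 4) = (a - 4)*(a - 2)*(a + 2)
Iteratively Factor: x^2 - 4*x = (x - 4)*(x)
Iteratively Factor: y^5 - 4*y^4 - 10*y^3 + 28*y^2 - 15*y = (y)*(y^4 - 4*y^3 - 10*y^2 + 28*y - 15) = y*(y - 5)*(y^3 + y^2 - 5*y + 3) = y*(y - 5)*(y + 3)*(y^2 - 2*y + 1) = y*(y - 5)*(y - 1)*(y + 3)*(y - 1)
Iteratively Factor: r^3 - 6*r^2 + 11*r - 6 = (r - 3)*(r^2 - 3*r + 2) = (r - 3)*(r - 2)*(r - 1)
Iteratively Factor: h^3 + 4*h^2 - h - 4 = (h + 4)*(h^2 - 1) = (h + 1)*(h + 4)*(h - 1)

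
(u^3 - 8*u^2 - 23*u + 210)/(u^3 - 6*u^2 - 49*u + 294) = (u + 5)/(u + 7)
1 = 1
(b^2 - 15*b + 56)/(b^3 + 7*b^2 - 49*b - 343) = (b - 8)/(b^2 + 14*b + 49)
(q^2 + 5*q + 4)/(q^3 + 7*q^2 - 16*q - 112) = (q + 1)/(q^2 + 3*q - 28)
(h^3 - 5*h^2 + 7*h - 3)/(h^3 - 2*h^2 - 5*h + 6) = (h - 1)/(h + 2)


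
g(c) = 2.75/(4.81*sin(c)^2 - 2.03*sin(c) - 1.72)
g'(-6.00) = -0.48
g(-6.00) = -1.44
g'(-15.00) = -6.48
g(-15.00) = 1.68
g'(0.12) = 0.67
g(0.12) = -1.45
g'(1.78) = 5.24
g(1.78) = 3.07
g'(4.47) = -0.33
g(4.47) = 0.57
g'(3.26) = -4.33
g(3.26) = -1.95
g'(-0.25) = 13.78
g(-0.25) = -2.98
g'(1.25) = -13.11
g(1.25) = 4.01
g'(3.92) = -3.99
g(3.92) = 1.32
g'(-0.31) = 30.48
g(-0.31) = -4.21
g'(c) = 2.75*(-9.62*sin(c)*cos(c) + 2.03*cos(c))/(4.81*sin(c)^2 - 2.03*sin(c) - 1.72)^2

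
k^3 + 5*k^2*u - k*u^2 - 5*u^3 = (k - u)*(k + u)*(k + 5*u)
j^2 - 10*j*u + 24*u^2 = (j - 6*u)*(j - 4*u)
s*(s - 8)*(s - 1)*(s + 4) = s^4 - 5*s^3 - 28*s^2 + 32*s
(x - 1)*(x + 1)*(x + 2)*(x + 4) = x^4 + 6*x^3 + 7*x^2 - 6*x - 8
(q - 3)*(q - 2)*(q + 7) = q^3 + 2*q^2 - 29*q + 42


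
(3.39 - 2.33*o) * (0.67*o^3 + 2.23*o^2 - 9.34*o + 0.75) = -1.5611*o^4 - 2.9246*o^3 + 29.3219*o^2 - 33.4101*o + 2.5425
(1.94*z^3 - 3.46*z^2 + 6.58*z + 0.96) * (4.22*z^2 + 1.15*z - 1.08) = 8.1868*z^5 - 12.3702*z^4 + 21.6934*z^3 + 15.355*z^2 - 6.0024*z - 1.0368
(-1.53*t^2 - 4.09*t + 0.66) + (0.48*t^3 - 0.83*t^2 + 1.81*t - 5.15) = 0.48*t^3 - 2.36*t^2 - 2.28*t - 4.49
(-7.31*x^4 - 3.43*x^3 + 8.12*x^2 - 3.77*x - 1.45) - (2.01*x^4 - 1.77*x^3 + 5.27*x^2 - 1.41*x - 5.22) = -9.32*x^4 - 1.66*x^3 + 2.85*x^2 - 2.36*x + 3.77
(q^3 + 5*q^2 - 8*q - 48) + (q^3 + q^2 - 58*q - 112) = 2*q^3 + 6*q^2 - 66*q - 160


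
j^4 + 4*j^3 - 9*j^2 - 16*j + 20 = (j - 2)*(j - 1)*(j + 2)*(j + 5)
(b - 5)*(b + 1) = b^2 - 4*b - 5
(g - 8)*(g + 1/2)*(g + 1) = g^3 - 13*g^2/2 - 23*g/2 - 4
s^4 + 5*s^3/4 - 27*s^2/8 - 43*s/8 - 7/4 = (s - 2)*(s + 1/2)*(s + 1)*(s + 7/4)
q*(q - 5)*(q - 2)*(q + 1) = q^4 - 6*q^3 + 3*q^2 + 10*q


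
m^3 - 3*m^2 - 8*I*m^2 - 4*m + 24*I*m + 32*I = (m - 4)*(m + 1)*(m - 8*I)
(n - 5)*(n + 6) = n^2 + n - 30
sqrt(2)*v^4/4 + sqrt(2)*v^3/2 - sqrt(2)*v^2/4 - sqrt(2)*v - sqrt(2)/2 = (v/2 + 1/2)*(v - sqrt(2))*(v + sqrt(2))*(sqrt(2)*v/2 + sqrt(2)/2)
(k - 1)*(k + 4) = k^2 + 3*k - 4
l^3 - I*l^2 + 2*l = l*(l - 2*I)*(l + I)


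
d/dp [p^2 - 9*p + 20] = 2*p - 9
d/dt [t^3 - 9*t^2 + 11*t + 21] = 3*t^2 - 18*t + 11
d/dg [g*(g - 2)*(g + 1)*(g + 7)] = 4*g^3 + 18*g^2 - 18*g - 14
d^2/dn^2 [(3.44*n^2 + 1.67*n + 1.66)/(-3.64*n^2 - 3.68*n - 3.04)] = (5.6843418860808e-14*n^4 + 47.905312*n^3 + 96.427968*n^2 - 22.5388800000001*n - 34.439936)/(48.228544*n^6 + 146.275584*n^5 + 268.71936*n^4 + 294.16448*n^3 + 224.42496*n^2 + 102.027264*n + 28.094464)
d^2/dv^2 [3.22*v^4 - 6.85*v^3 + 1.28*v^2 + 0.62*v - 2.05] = 38.64*v^2 - 41.1*v + 2.56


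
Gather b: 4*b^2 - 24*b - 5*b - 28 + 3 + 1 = 4*b^2 - 29*b - 24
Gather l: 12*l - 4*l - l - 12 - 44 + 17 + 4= 7*l - 35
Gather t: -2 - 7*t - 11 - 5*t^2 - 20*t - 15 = -5*t^2 - 27*t - 28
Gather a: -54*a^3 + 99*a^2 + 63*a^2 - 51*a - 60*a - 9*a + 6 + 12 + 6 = -54*a^3 + 162*a^2 - 120*a + 24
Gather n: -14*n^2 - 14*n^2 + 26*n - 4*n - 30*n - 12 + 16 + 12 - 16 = -28*n^2 - 8*n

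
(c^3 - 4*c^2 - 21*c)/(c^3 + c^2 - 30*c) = (c^2 - 4*c - 21)/(c^2 + c - 30)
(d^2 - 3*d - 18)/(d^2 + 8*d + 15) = (d - 6)/(d + 5)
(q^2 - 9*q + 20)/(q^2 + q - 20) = (q - 5)/(q + 5)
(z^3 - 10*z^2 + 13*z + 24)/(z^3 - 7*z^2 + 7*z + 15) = (z - 8)/(z - 5)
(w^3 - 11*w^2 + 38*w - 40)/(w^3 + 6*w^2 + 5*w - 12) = (w^3 - 11*w^2 + 38*w - 40)/(w^3 + 6*w^2 + 5*w - 12)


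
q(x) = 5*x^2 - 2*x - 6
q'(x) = 10*x - 2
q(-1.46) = 7.58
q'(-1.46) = -16.60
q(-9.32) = 446.95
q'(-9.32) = -95.20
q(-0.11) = -5.72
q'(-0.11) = -3.10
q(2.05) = 10.91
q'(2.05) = 18.50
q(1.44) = 1.49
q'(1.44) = 12.40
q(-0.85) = -0.69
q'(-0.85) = -10.50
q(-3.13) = 49.24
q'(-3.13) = -33.30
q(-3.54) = 63.74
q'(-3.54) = -37.40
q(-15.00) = 1149.00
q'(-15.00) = -152.00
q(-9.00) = 417.00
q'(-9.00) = -92.00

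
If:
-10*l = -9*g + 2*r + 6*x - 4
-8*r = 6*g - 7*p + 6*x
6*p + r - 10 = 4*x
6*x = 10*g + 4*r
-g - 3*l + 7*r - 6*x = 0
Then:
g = 7908/26471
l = -4750/26471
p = 59640/26471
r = 24246/26471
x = 29344/26471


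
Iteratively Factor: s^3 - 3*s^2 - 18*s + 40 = (s + 4)*(s^2 - 7*s + 10) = (s - 2)*(s + 4)*(s - 5)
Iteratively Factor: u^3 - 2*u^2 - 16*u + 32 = (u - 2)*(u^2 - 16) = (u - 2)*(u + 4)*(u - 4)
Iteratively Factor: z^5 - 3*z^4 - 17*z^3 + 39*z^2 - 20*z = (z + 4)*(z^4 - 7*z^3 + 11*z^2 - 5*z) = (z - 1)*(z + 4)*(z^3 - 6*z^2 + 5*z) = (z - 1)^2*(z + 4)*(z^2 - 5*z) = (z - 5)*(z - 1)^2*(z + 4)*(z)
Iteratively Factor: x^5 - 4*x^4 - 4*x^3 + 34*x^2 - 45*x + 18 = (x - 1)*(x^4 - 3*x^3 - 7*x^2 + 27*x - 18) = (x - 1)^2*(x^3 - 2*x^2 - 9*x + 18) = (x - 3)*(x - 1)^2*(x^2 + x - 6) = (x - 3)*(x - 1)^2*(x + 3)*(x - 2)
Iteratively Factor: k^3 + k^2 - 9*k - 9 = (k + 3)*(k^2 - 2*k - 3) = (k + 1)*(k + 3)*(k - 3)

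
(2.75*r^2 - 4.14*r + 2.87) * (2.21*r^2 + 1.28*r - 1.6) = 6.0775*r^4 - 5.6294*r^3 - 3.3565*r^2 + 10.2976*r - 4.592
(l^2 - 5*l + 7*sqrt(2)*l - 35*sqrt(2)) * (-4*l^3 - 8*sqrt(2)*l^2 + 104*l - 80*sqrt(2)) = -4*l^5 - 36*sqrt(2)*l^4 + 20*l^4 - 8*l^3 + 180*sqrt(2)*l^3 + 40*l^2 + 648*sqrt(2)*l^2 - 3240*sqrt(2)*l - 1120*l + 5600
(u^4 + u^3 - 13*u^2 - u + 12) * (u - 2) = u^5 - u^4 - 15*u^3 + 25*u^2 + 14*u - 24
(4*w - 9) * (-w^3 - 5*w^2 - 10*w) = -4*w^4 - 11*w^3 + 5*w^2 + 90*w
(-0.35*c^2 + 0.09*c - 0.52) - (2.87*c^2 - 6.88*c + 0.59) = -3.22*c^2 + 6.97*c - 1.11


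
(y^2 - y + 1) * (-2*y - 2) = -2*y^3 - 2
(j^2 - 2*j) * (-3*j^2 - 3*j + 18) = -3*j^4 + 3*j^3 + 24*j^2 - 36*j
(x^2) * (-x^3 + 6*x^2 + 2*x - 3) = -x^5 + 6*x^4 + 2*x^3 - 3*x^2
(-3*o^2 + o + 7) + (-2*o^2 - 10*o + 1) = -5*o^2 - 9*o + 8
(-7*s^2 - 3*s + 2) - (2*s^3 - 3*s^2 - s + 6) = -2*s^3 - 4*s^2 - 2*s - 4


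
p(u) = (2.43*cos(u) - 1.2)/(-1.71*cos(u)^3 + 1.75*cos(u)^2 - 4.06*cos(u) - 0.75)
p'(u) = (2.43*cos(u) - 1.2)*(-5.13*sin(u)*cos(u)^2 + 3.5*sin(u)*cos(u) - 4.06*sin(u))/(-1.71*cos(u)^3 + 1.75*cos(u)^2 - 4.06*cos(u) - 0.75)^2 - 2.43*sin(u)/(-1.71*cos(u)^3 + 1.75*cos(u)^2 - 4.06*cos(u) - 0.75) = (-8.3106*cos(u)^3 + 10.4085*cos(u)^2 - 4.2*cos(u) + 6.6945)*sin(u)/(2.9241*cos(u)^6 - 5.985*cos(u)^5 + 16.9477*cos(u)^4 - 11.645*cos(u)^3 + 13.8586*cos(u)^2 + 6.09*cos(u) + 0.5625)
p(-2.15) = -1.11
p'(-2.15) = -2.18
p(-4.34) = -2.00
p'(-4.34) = 8.59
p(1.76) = -19.07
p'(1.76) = 1029.18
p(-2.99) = -0.54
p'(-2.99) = -0.10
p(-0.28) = -0.25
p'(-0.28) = -0.07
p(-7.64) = 0.44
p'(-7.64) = -2.52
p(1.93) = -2.12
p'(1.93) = 9.81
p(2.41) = -0.76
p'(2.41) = 0.82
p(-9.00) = -0.60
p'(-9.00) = -0.32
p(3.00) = -0.54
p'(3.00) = 0.09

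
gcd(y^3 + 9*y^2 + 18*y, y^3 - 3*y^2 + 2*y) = y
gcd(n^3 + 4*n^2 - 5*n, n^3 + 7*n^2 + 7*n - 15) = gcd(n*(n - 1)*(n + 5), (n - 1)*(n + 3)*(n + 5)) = n^2 + 4*n - 5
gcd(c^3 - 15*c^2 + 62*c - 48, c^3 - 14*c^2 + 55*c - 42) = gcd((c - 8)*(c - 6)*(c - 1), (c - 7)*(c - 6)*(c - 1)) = c^2 - 7*c + 6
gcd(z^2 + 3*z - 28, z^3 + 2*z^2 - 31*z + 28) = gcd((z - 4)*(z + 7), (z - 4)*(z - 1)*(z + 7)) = z^2 + 3*z - 28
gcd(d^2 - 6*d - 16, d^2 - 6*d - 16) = d^2 - 6*d - 16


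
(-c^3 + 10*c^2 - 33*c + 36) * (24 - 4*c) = 4*c^4 - 64*c^3 + 372*c^2 - 936*c + 864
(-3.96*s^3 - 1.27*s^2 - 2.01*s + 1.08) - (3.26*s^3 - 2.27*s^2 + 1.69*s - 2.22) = -7.22*s^3 + 1.0*s^2 - 3.7*s + 3.3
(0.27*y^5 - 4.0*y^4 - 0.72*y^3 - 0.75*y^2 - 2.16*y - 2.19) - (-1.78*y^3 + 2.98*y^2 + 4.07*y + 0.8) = 0.27*y^5 - 4.0*y^4 + 1.06*y^3 - 3.73*y^2 - 6.23*y - 2.99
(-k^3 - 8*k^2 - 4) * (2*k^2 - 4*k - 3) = -2*k^5 - 12*k^4 + 35*k^3 + 16*k^2 + 16*k + 12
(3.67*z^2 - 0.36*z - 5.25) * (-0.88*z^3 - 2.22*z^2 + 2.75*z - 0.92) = -3.2296*z^5 - 7.8306*z^4 + 15.5117*z^3 + 7.2886*z^2 - 14.1063*z + 4.83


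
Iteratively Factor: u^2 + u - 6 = (u + 3)*(u - 2)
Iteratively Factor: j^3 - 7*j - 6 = (j - 3)*(j^2 + 3*j + 2) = (j - 3)*(j + 1)*(j + 2)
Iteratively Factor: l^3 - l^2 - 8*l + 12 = (l - 2)*(l^2 + l - 6) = (l - 2)*(l + 3)*(l - 2)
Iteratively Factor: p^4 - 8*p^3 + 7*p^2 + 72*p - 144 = (p + 3)*(p^3 - 11*p^2 + 40*p - 48) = (p - 4)*(p + 3)*(p^2 - 7*p + 12) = (p - 4)^2*(p + 3)*(p - 3)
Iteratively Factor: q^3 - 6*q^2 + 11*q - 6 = (q - 3)*(q^2 - 3*q + 2) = (q - 3)*(q - 1)*(q - 2)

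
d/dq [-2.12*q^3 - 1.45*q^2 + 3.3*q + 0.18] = -6.36*q^2 - 2.9*q + 3.3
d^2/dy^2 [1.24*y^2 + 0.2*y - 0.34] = 2.48000000000000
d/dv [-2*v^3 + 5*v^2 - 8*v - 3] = -6*v^2 + 10*v - 8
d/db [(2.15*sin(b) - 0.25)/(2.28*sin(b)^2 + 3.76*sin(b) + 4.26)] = (-4.902*sin(b)^2 + 1.14*sin(b) + 10.099)*cos(b)/(5.1984*sin(b)^4 + 17.1456*sin(b)^3 + 33.5632*sin(b)^2 + 32.0352*sin(b) + 18.1476)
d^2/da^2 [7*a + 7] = 0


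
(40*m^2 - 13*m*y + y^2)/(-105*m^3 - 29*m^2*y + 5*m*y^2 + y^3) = (-8*m + y)/(21*m^2 + 10*m*y + y^2)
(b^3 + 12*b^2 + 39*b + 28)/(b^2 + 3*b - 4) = (b^2 + 8*b + 7)/(b - 1)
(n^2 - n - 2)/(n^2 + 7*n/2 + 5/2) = 2*(n - 2)/(2*n + 5)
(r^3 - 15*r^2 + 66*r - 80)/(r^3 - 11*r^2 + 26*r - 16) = (r - 5)/(r - 1)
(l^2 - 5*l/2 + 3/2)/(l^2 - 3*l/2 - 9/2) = (-2*l^2 + 5*l - 3)/(-2*l^2 + 3*l + 9)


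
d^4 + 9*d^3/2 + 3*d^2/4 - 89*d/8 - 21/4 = (d - 3/2)*(d + 1/2)*(d + 2)*(d + 7/2)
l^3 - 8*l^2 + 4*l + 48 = (l - 6)*(l - 4)*(l + 2)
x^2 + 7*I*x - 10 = (x + 2*I)*(x + 5*I)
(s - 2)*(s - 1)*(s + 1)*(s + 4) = s^4 + 2*s^3 - 9*s^2 - 2*s + 8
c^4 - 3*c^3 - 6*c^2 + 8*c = c*(c - 4)*(c - 1)*(c + 2)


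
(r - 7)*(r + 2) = r^2 - 5*r - 14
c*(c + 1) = c^2 + c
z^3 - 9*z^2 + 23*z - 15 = (z - 5)*(z - 3)*(z - 1)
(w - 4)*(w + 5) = w^2 + w - 20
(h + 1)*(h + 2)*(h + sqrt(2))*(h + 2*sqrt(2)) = h^4 + 3*h^3 + 3*sqrt(2)*h^3 + 6*h^2 + 9*sqrt(2)*h^2 + 6*sqrt(2)*h + 12*h + 8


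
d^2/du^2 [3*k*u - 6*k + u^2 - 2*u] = 2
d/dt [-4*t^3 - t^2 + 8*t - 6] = -12*t^2 - 2*t + 8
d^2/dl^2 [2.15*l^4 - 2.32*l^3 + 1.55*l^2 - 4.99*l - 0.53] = 25.8*l^2 - 13.92*l + 3.1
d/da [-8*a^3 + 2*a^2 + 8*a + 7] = -24*a^2 + 4*a + 8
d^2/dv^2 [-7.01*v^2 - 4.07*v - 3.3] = -14.0200000000000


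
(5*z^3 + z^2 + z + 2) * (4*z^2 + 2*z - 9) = 20*z^5 + 14*z^4 - 39*z^3 + z^2 - 5*z - 18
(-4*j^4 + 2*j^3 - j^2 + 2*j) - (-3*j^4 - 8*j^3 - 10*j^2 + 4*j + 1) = -j^4 + 10*j^3 + 9*j^2 - 2*j - 1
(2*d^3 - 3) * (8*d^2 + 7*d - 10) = 16*d^5 + 14*d^4 - 20*d^3 - 24*d^2 - 21*d + 30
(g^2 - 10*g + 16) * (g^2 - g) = g^4 - 11*g^3 + 26*g^2 - 16*g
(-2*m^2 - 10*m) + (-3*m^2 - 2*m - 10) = -5*m^2 - 12*m - 10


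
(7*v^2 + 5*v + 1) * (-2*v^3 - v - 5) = -14*v^5 - 10*v^4 - 9*v^3 - 40*v^2 - 26*v - 5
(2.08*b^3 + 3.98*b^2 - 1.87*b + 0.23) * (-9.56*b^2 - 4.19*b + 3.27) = -19.8848*b^5 - 46.764*b^4 + 8.0026*b^3 + 18.6511*b^2 - 7.0786*b + 0.7521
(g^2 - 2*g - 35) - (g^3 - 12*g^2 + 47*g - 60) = -g^3 + 13*g^2 - 49*g + 25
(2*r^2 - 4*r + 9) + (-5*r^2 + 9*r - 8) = -3*r^2 + 5*r + 1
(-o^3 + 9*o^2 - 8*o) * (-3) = 3*o^3 - 27*o^2 + 24*o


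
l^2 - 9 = (l - 3)*(l + 3)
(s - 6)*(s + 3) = s^2 - 3*s - 18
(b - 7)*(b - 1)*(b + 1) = b^3 - 7*b^2 - b + 7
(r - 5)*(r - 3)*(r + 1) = r^3 - 7*r^2 + 7*r + 15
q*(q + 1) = q^2 + q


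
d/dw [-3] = 0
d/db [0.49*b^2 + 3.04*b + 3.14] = 0.98*b + 3.04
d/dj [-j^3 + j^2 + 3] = j*(2 - 3*j)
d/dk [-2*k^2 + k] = 1 - 4*k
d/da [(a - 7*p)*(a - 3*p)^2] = (a - 3*p)*(3*a - 17*p)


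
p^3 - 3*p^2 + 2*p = p*(p - 2)*(p - 1)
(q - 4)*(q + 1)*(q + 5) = q^3 + 2*q^2 - 19*q - 20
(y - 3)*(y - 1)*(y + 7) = y^3 + 3*y^2 - 25*y + 21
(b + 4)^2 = b^2 + 8*b + 16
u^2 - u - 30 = (u - 6)*(u + 5)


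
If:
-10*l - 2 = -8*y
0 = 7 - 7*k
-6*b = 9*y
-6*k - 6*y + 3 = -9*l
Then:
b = -6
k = 1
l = 3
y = 4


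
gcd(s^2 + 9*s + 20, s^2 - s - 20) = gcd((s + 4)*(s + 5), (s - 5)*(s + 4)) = s + 4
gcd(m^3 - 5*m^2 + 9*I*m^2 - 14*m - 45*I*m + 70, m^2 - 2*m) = 1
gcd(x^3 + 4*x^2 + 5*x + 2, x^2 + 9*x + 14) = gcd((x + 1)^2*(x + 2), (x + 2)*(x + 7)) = x + 2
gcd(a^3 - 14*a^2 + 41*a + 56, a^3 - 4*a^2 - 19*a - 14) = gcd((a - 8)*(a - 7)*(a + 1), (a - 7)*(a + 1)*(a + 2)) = a^2 - 6*a - 7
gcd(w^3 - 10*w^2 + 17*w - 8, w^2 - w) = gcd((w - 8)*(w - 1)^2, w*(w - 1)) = w - 1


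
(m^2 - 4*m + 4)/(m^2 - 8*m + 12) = (m - 2)/(m - 6)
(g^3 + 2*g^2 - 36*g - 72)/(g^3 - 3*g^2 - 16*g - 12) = (g + 6)/(g + 1)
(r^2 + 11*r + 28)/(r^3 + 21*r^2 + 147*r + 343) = (r + 4)/(r^2 + 14*r + 49)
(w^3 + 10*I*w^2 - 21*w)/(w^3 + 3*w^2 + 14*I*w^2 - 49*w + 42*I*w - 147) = w*(w + 3*I)/(w^2 + w*(3 + 7*I) + 21*I)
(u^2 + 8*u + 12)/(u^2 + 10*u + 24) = (u + 2)/(u + 4)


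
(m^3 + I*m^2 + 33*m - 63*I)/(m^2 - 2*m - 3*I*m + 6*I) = (m^2 + 4*I*m + 21)/(m - 2)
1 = 1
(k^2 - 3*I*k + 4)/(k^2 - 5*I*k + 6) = (k - 4*I)/(k - 6*I)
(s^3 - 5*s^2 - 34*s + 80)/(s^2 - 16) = (s^3 - 5*s^2 - 34*s + 80)/(s^2 - 16)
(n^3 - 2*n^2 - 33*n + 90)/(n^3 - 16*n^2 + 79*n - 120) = (n + 6)/(n - 8)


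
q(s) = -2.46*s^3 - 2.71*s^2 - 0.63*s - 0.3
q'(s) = -7.38*s^2 - 5.42*s - 0.63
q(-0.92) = -0.10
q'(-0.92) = -1.89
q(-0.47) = -0.35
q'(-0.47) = 0.29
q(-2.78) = 33.36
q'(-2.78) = -42.60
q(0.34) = -0.92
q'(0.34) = -3.33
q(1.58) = -17.76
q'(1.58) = -27.62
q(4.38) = -261.76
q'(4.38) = -165.95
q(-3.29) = 60.04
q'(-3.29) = -62.68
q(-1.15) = 0.58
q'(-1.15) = -4.16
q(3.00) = -93.00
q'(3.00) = -83.31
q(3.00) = -93.00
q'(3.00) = -83.31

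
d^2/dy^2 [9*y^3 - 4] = 54*y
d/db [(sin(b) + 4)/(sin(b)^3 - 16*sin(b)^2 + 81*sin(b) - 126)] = (-2*sin(b)^3 + 4*sin(b)^2 + 128*sin(b) - 450)*cos(b)/(sin(b)^3 - 16*sin(b)^2 + 81*sin(b) - 126)^2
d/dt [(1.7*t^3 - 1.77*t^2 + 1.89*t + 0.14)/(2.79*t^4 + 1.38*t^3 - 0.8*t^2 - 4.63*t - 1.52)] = (-4.743*t^6 + 9.8766*t^5 - 14.7367*t^4 - 22.5208*t^3 + 1.3755*t^2 + 5.6048*t - 2.2246)/(7.7841*t^8 + 7.7004*t^7 - 2.5596*t^6 - 28.0434*t^5 - 20.6204*t^4 + 3.2128*t^3 + 23.8689*t^2 + 14.0752*t + 2.3104)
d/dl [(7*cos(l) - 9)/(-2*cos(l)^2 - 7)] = (-14*cos(l)^2 + 36*cos(l) + 49)*sin(l)/(2*sin(l)^2 - 9)^2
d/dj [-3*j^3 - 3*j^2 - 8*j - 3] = -9*j^2 - 6*j - 8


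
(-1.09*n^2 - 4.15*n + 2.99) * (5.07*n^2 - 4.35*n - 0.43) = -5.5263*n^4 - 16.299*n^3 + 33.6805*n^2 - 11.222*n - 1.2857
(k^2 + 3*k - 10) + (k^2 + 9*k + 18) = 2*k^2 + 12*k + 8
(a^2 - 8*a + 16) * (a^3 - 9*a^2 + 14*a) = a^5 - 17*a^4 + 102*a^3 - 256*a^2 + 224*a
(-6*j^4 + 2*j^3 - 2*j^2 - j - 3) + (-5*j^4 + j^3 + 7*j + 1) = -11*j^4 + 3*j^3 - 2*j^2 + 6*j - 2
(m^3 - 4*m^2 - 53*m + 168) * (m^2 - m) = m^5 - 5*m^4 - 49*m^3 + 221*m^2 - 168*m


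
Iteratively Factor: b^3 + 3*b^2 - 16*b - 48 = (b - 4)*(b^2 + 7*b + 12) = (b - 4)*(b + 4)*(b + 3)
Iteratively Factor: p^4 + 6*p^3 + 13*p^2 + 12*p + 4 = (p + 1)*(p^3 + 5*p^2 + 8*p + 4) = (p + 1)*(p + 2)*(p^2 + 3*p + 2) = (p + 1)*(p + 2)^2*(p + 1)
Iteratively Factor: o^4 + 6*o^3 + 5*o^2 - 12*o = (o)*(o^3 + 6*o^2 + 5*o - 12) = o*(o + 3)*(o^2 + 3*o - 4) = o*(o + 3)*(o + 4)*(o - 1)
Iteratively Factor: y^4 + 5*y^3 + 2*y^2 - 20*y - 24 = (y - 2)*(y^3 + 7*y^2 + 16*y + 12) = (y - 2)*(y + 2)*(y^2 + 5*y + 6) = (y - 2)*(y + 2)^2*(y + 3)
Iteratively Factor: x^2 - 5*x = (x - 5)*(x)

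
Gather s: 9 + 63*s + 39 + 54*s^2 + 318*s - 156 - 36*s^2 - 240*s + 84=18*s^2 + 141*s - 24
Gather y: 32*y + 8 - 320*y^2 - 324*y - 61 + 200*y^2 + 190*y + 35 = -120*y^2 - 102*y - 18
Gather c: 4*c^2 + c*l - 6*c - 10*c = 4*c^2 + c*(l - 16)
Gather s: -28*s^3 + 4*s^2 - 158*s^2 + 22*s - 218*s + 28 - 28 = -28*s^3 - 154*s^2 - 196*s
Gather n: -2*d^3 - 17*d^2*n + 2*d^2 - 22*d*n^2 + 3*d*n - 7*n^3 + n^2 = -2*d^3 + 2*d^2 - 7*n^3 + n^2*(1 - 22*d) + n*(-17*d^2 + 3*d)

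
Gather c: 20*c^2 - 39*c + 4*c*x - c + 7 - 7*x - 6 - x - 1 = 20*c^2 + c*(4*x - 40) - 8*x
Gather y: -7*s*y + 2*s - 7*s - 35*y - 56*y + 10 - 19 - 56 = -5*s + y*(-7*s - 91) - 65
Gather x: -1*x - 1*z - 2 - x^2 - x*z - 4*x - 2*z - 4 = -x^2 + x*(-z - 5) - 3*z - 6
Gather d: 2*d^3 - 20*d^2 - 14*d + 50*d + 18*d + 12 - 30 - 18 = 2*d^3 - 20*d^2 + 54*d - 36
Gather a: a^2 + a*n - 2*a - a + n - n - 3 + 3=a^2 + a*(n - 3)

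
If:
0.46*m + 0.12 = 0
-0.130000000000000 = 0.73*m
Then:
No Solution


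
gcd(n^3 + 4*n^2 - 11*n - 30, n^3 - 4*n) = n + 2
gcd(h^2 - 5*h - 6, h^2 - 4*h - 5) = h + 1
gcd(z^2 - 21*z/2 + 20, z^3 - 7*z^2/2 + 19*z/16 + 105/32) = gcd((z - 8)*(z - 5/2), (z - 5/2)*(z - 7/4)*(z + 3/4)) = z - 5/2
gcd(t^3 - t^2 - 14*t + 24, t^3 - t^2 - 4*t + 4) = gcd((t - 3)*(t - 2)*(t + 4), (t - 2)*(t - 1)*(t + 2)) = t - 2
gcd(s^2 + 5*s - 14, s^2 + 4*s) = 1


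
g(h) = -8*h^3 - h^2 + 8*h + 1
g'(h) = -24*h^2 - 2*h + 8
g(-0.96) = -0.52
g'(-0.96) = -12.20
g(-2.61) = 115.54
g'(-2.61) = -150.27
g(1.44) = -13.44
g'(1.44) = -44.65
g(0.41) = 3.56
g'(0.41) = 3.15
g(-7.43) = 3167.73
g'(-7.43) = -1302.06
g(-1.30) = 6.49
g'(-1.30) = -29.96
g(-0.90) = -1.18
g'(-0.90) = -9.64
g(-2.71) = 131.20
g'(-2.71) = -162.84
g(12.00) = -13871.00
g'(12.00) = -3472.00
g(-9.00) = 5680.00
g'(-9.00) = -1918.00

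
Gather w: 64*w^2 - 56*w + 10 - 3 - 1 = 64*w^2 - 56*w + 6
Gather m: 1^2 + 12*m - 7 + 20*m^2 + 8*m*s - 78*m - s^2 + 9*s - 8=20*m^2 + m*(8*s - 66) - s^2 + 9*s - 14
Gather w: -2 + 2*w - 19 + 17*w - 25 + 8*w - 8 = 27*w - 54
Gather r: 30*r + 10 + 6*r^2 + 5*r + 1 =6*r^2 + 35*r + 11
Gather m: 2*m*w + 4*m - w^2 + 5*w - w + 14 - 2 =m*(2*w + 4) - w^2 + 4*w + 12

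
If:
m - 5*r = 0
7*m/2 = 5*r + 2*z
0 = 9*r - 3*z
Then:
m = 0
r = 0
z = 0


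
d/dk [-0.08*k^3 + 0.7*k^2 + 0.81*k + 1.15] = -0.24*k^2 + 1.4*k + 0.81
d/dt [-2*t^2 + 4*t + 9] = 4 - 4*t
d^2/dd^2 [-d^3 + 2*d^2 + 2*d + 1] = 4 - 6*d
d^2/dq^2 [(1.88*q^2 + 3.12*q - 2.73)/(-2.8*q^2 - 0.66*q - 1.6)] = (-41.97312*q^3 + 178.9536*q^2 + 114.13584*q - 25.118584)/(21.952*q^6 + 15.5232*q^5 + 41.29104*q^4 + 18.028296*q^3 + 23.59488*q^2 + 5.0688*q + 4.096)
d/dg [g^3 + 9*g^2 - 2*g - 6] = 3*g^2 + 18*g - 2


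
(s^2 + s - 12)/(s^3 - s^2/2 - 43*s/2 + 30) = 2*(s^2 + s - 12)/(2*s^3 - s^2 - 43*s + 60)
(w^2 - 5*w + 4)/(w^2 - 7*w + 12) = (w - 1)/(w - 3)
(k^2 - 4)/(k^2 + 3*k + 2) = (k - 2)/(k + 1)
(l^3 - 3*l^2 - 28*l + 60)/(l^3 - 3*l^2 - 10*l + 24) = (l^2 - l - 30)/(l^2 - l - 12)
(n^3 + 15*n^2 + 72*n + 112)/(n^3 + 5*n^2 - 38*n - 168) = (n + 4)/(n - 6)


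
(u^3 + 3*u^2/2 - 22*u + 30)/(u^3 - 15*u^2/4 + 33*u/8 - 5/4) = 4*(2*u^2 + 7*u - 30)/(8*u^2 - 14*u + 5)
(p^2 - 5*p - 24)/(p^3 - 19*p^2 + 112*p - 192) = (p + 3)/(p^2 - 11*p + 24)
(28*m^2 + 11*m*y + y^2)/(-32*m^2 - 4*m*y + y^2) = (7*m + y)/(-8*m + y)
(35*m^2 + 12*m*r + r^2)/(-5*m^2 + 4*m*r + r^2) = (7*m + r)/(-m + r)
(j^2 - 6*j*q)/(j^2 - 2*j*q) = (j - 6*q)/(j - 2*q)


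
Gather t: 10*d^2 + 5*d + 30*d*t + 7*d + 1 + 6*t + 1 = 10*d^2 + 12*d + t*(30*d + 6) + 2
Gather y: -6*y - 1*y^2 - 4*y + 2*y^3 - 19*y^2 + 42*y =2*y^3 - 20*y^2 + 32*y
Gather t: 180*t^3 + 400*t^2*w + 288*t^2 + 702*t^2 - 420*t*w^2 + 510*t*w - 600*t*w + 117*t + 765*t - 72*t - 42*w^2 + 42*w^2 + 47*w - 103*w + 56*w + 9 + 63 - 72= 180*t^3 + t^2*(400*w + 990) + t*(-420*w^2 - 90*w + 810)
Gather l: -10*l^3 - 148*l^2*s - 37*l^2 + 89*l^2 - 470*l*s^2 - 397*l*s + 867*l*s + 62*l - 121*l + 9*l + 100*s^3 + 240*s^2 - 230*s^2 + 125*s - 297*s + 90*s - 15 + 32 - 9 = -10*l^3 + l^2*(52 - 148*s) + l*(-470*s^2 + 470*s - 50) + 100*s^3 + 10*s^2 - 82*s + 8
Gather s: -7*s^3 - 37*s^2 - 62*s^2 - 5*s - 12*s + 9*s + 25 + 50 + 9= -7*s^3 - 99*s^2 - 8*s + 84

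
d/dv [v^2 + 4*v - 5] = 2*v + 4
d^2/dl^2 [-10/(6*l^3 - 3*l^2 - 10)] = 60*(12*l^2*(3*l - 1)^2 + (6*l - 1)*(-6*l^3 + 3*l^2 + 10))/(-6*l^3 + 3*l^2 + 10)^3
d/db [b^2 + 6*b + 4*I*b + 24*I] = 2*b + 6 + 4*I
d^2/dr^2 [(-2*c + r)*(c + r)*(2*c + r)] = 2*c + 6*r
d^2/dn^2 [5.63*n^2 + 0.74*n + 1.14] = 11.2600000000000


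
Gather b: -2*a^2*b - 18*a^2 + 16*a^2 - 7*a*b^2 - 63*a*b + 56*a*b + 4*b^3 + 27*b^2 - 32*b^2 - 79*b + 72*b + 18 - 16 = -2*a^2 + 4*b^3 + b^2*(-7*a - 5) + b*(-2*a^2 - 7*a - 7) + 2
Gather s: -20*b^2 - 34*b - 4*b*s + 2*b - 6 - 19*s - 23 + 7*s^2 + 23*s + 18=-20*b^2 - 32*b + 7*s^2 + s*(4 - 4*b) - 11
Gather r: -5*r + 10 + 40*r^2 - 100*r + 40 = 40*r^2 - 105*r + 50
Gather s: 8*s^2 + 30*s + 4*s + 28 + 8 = 8*s^2 + 34*s + 36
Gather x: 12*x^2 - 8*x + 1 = 12*x^2 - 8*x + 1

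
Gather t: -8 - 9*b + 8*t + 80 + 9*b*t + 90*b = 81*b + t*(9*b + 8) + 72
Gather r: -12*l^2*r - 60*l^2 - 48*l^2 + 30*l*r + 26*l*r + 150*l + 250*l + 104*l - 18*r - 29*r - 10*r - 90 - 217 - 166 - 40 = -108*l^2 + 504*l + r*(-12*l^2 + 56*l - 57) - 513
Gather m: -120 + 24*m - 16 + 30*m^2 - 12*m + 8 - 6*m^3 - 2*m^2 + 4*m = -6*m^3 + 28*m^2 + 16*m - 128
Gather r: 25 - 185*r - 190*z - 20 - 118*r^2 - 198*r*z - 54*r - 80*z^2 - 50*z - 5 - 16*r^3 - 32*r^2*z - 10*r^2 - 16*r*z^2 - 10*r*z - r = -16*r^3 + r^2*(-32*z - 128) + r*(-16*z^2 - 208*z - 240) - 80*z^2 - 240*z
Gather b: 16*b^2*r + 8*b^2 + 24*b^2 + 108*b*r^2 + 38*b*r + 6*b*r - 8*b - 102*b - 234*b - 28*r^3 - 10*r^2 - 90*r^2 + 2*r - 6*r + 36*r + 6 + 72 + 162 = b^2*(16*r + 32) + b*(108*r^2 + 44*r - 344) - 28*r^3 - 100*r^2 + 32*r + 240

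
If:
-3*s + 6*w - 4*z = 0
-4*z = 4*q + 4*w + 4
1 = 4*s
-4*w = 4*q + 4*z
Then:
No Solution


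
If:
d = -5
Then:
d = -5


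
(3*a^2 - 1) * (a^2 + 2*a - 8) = 3*a^4 + 6*a^3 - 25*a^2 - 2*a + 8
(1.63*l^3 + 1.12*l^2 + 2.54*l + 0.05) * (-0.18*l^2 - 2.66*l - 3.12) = -0.2934*l^5 - 4.5374*l^4 - 8.522*l^3 - 10.2598*l^2 - 8.0578*l - 0.156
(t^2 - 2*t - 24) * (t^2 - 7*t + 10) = t^4 - 9*t^3 + 148*t - 240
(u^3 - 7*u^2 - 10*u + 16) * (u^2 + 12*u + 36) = u^5 + 5*u^4 - 58*u^3 - 356*u^2 - 168*u + 576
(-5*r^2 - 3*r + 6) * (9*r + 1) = -45*r^3 - 32*r^2 + 51*r + 6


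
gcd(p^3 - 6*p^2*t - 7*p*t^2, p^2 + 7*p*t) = p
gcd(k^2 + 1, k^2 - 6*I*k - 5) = k - I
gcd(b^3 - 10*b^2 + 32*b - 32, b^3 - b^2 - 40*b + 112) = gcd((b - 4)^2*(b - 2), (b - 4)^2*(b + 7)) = b^2 - 8*b + 16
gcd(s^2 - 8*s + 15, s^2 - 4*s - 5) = s - 5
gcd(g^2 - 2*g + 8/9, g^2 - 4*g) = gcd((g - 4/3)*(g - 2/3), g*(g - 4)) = 1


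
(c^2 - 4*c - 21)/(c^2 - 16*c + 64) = (c^2 - 4*c - 21)/(c^2 - 16*c + 64)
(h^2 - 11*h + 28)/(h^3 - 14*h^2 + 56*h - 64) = (h - 7)/(h^2 - 10*h + 16)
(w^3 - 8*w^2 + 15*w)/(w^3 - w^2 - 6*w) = (w - 5)/(w + 2)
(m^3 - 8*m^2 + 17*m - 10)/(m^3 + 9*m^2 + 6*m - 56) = (m^2 - 6*m + 5)/(m^2 + 11*m + 28)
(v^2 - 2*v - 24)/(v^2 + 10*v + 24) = (v - 6)/(v + 6)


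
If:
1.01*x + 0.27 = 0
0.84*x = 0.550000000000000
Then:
No Solution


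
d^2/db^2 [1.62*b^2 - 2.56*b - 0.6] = 3.24000000000000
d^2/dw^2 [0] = 0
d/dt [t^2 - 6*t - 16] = 2*t - 6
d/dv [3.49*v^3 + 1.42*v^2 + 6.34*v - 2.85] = 10.47*v^2 + 2.84*v + 6.34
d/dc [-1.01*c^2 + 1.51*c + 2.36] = 1.51 - 2.02*c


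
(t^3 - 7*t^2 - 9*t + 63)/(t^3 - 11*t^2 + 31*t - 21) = (t + 3)/(t - 1)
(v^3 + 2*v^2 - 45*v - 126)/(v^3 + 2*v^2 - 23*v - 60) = (v^2 - v - 42)/(v^2 - v - 20)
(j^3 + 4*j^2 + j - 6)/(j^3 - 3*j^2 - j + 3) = (j^2 + 5*j + 6)/(j^2 - 2*j - 3)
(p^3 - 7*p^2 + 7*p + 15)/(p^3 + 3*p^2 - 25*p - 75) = (p^2 - 2*p - 3)/(p^2 + 8*p + 15)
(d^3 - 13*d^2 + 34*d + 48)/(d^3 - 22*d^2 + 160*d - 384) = (d + 1)/(d - 8)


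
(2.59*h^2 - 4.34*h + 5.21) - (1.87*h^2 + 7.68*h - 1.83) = 0.72*h^2 - 12.02*h + 7.04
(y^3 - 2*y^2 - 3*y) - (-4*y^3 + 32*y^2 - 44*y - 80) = 5*y^3 - 34*y^2 + 41*y + 80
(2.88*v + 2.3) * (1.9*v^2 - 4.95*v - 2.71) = 5.472*v^3 - 9.886*v^2 - 19.1898*v - 6.233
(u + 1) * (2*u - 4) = 2*u^2 - 2*u - 4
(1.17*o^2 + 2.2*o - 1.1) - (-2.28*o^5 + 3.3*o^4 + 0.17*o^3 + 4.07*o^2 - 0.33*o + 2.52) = 2.28*o^5 - 3.3*o^4 - 0.17*o^3 - 2.9*o^2 + 2.53*o - 3.62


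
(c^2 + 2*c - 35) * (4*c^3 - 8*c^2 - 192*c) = 4*c^5 - 348*c^3 - 104*c^2 + 6720*c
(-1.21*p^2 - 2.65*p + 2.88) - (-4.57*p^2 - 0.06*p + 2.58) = 3.36*p^2 - 2.59*p + 0.3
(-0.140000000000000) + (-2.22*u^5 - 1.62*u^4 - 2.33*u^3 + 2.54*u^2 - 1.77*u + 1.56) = -2.22*u^5 - 1.62*u^4 - 2.33*u^3 + 2.54*u^2 - 1.77*u + 1.42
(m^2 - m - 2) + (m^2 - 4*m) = 2*m^2 - 5*m - 2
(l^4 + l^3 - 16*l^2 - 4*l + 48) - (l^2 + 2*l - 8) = l^4 + l^3 - 17*l^2 - 6*l + 56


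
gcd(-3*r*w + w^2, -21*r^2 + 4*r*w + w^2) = 3*r - w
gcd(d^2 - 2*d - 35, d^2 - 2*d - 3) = 1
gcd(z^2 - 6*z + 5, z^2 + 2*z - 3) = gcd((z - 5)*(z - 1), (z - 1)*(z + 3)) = z - 1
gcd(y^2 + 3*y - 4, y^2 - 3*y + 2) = y - 1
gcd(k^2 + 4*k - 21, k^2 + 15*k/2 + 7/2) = k + 7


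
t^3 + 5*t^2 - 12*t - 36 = (t - 3)*(t + 2)*(t + 6)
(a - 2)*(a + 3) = a^2 + a - 6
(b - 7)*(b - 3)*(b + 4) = b^3 - 6*b^2 - 19*b + 84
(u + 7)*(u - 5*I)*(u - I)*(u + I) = u^4 + 7*u^3 - 5*I*u^3 + u^2 - 35*I*u^2 + 7*u - 5*I*u - 35*I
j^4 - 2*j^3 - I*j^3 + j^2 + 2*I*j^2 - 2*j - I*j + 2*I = (j - 2)*(j - I)^2*(j + I)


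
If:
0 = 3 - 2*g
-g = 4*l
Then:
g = 3/2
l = -3/8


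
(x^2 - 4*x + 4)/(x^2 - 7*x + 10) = (x - 2)/(x - 5)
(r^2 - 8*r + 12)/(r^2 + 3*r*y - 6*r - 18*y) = (r - 2)/(r + 3*y)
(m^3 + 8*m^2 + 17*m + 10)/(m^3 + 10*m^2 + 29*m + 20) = (m + 2)/(m + 4)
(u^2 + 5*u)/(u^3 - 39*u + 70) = u*(u + 5)/(u^3 - 39*u + 70)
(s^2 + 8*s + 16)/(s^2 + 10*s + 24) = (s + 4)/(s + 6)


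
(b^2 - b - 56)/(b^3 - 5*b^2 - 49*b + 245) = (b - 8)/(b^2 - 12*b + 35)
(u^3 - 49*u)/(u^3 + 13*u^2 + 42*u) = (u - 7)/(u + 6)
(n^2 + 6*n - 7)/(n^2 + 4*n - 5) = (n + 7)/(n + 5)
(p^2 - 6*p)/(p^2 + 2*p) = (p - 6)/(p + 2)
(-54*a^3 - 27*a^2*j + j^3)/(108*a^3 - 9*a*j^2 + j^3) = (-3*a - j)/(6*a - j)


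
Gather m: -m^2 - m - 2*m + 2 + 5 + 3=-m^2 - 3*m + 10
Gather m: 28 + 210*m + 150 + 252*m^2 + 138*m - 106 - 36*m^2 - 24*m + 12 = 216*m^2 + 324*m + 84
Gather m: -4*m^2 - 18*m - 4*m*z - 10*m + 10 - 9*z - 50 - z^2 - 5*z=-4*m^2 + m*(-4*z - 28) - z^2 - 14*z - 40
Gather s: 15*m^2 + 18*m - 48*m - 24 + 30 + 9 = 15*m^2 - 30*m + 15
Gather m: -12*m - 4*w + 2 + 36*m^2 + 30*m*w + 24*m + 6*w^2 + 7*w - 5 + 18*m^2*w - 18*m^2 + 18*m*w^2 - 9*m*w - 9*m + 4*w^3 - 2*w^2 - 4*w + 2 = m^2*(18*w + 18) + m*(18*w^2 + 21*w + 3) + 4*w^3 + 4*w^2 - w - 1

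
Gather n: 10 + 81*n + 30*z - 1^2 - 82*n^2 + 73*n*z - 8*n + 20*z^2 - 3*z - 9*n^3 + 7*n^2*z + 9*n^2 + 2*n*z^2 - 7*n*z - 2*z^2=-9*n^3 + n^2*(7*z - 73) + n*(2*z^2 + 66*z + 73) + 18*z^2 + 27*z + 9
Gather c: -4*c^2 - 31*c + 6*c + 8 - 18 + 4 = -4*c^2 - 25*c - 6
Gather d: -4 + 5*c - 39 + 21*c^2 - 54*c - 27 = 21*c^2 - 49*c - 70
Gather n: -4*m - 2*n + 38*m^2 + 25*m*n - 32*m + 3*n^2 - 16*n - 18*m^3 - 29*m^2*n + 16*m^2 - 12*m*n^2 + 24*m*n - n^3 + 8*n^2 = -18*m^3 + 54*m^2 - 36*m - n^3 + n^2*(11 - 12*m) + n*(-29*m^2 + 49*m - 18)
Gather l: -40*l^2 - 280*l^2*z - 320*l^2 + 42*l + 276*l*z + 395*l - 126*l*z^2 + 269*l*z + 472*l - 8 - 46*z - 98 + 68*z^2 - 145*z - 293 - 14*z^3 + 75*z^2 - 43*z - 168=l^2*(-280*z - 360) + l*(-126*z^2 + 545*z + 909) - 14*z^3 + 143*z^2 - 234*z - 567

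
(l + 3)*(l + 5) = l^2 + 8*l + 15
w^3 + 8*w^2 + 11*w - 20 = (w - 1)*(w + 4)*(w + 5)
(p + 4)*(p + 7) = p^2 + 11*p + 28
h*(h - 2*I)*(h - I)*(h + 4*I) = h^4 + I*h^3 + 10*h^2 - 8*I*h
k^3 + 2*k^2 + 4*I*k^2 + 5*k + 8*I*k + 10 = (k + 2)*(k - I)*(k + 5*I)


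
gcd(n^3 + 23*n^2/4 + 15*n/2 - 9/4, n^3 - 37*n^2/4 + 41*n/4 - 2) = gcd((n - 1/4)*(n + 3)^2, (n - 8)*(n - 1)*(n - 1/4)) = n - 1/4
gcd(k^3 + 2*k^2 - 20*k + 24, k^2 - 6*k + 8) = k - 2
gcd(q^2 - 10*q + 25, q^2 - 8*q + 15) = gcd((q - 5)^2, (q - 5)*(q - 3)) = q - 5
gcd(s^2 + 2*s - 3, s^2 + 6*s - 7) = s - 1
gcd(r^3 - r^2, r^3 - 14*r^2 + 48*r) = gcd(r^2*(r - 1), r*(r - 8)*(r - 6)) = r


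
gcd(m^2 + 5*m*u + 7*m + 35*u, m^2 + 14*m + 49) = m + 7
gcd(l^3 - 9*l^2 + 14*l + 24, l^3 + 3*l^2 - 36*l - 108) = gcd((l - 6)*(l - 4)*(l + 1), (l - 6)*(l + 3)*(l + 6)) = l - 6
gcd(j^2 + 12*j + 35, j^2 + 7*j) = j + 7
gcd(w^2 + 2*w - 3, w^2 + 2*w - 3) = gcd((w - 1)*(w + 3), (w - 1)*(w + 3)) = w^2 + 2*w - 3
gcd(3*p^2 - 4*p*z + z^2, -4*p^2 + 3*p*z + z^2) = -p + z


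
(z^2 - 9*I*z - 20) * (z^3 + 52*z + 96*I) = z^5 - 9*I*z^4 + 32*z^3 - 372*I*z^2 - 176*z - 1920*I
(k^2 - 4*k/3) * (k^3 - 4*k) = k^5 - 4*k^4/3 - 4*k^3 + 16*k^2/3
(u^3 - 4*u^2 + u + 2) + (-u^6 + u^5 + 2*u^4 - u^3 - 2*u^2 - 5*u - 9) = -u^6 + u^5 + 2*u^4 - 6*u^2 - 4*u - 7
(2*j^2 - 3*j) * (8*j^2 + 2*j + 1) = 16*j^4 - 20*j^3 - 4*j^2 - 3*j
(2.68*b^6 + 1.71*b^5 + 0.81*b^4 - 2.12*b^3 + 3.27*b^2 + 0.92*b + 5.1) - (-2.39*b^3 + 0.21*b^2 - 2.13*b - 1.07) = 2.68*b^6 + 1.71*b^5 + 0.81*b^4 + 0.27*b^3 + 3.06*b^2 + 3.05*b + 6.17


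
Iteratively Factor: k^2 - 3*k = (k - 3)*(k)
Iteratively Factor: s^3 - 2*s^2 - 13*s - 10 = (s + 1)*(s^2 - 3*s - 10) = (s - 5)*(s + 1)*(s + 2)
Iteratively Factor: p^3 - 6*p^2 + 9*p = (p)*(p^2 - 6*p + 9) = p*(p - 3)*(p - 3)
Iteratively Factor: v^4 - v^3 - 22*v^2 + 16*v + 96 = (v - 3)*(v^3 + 2*v^2 - 16*v - 32) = (v - 3)*(v + 2)*(v^2 - 16) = (v - 3)*(v + 2)*(v + 4)*(v - 4)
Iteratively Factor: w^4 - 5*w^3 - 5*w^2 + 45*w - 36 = (w + 3)*(w^3 - 8*w^2 + 19*w - 12) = (w - 4)*(w + 3)*(w^2 - 4*w + 3) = (w - 4)*(w - 1)*(w + 3)*(w - 3)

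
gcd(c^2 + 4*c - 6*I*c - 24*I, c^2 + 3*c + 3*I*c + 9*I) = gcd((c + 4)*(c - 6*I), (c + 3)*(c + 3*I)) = 1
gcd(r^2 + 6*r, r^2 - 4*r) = r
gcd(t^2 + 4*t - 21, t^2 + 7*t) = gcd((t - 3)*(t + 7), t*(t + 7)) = t + 7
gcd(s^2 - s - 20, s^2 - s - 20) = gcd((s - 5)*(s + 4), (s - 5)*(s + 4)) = s^2 - s - 20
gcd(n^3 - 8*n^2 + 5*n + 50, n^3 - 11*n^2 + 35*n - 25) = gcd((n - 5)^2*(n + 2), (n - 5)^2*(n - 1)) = n^2 - 10*n + 25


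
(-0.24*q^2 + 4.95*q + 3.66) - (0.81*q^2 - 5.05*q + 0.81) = -1.05*q^2 + 10.0*q + 2.85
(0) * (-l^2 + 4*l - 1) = 0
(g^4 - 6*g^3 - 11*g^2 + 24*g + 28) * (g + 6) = g^5 - 47*g^3 - 42*g^2 + 172*g + 168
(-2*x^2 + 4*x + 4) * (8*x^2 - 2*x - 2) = -16*x^4 + 36*x^3 + 28*x^2 - 16*x - 8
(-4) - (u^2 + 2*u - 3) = -u^2 - 2*u - 1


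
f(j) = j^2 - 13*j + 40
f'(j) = 2*j - 13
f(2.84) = 11.15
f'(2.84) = -7.32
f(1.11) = 26.80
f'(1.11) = -10.78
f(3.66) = 5.82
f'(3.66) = -5.68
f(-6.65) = 170.67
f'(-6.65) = -26.30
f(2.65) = 12.57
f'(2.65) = -7.70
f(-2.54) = 79.47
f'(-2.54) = -18.08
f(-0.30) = 43.99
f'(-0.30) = -13.60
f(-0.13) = 41.71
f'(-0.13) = -13.26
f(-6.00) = 154.00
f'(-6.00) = -25.00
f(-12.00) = 340.00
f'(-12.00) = -37.00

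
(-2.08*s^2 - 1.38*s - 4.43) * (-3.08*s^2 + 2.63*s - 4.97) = 6.4064*s^4 - 1.22*s^3 + 20.3526*s^2 - 4.7923*s + 22.0171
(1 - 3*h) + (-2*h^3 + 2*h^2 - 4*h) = -2*h^3 + 2*h^2 - 7*h + 1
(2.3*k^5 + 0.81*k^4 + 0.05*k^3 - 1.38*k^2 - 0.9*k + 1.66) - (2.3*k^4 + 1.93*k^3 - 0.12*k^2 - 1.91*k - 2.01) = 2.3*k^5 - 1.49*k^4 - 1.88*k^3 - 1.26*k^2 + 1.01*k + 3.67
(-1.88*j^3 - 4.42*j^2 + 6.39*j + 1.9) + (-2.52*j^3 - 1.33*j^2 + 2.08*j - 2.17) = -4.4*j^3 - 5.75*j^2 + 8.47*j - 0.27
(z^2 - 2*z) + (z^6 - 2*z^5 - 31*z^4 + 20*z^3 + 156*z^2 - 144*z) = z^6 - 2*z^5 - 31*z^4 + 20*z^3 + 157*z^2 - 146*z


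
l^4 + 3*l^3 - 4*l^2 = l^2*(l - 1)*(l + 4)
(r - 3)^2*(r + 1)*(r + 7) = r^4 + 2*r^3 - 32*r^2 + 30*r + 63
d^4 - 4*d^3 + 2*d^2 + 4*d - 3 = (d - 3)*(d - 1)^2*(d + 1)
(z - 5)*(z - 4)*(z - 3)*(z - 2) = z^4 - 14*z^3 + 71*z^2 - 154*z + 120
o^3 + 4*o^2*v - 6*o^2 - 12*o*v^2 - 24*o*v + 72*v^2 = (o - 6)*(o - 2*v)*(o + 6*v)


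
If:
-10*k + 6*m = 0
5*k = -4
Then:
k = -4/5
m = -4/3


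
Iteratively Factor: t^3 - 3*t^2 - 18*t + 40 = (t - 2)*(t^2 - t - 20) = (t - 5)*(t - 2)*(t + 4)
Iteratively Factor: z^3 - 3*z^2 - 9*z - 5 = (z + 1)*(z^2 - 4*z - 5) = (z - 5)*(z + 1)*(z + 1)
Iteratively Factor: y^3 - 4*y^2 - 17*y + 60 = (y - 5)*(y^2 + y - 12) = (y - 5)*(y - 3)*(y + 4)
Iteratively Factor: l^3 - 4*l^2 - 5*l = (l + 1)*(l^2 - 5*l) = l*(l + 1)*(l - 5)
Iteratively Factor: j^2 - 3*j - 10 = (j + 2)*(j - 5)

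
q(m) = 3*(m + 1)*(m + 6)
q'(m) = 6*m + 21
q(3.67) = 135.48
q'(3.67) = 43.02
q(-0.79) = 3.28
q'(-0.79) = 16.26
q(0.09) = 19.91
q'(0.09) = 21.54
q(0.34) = 25.49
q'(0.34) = 23.04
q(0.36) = 25.95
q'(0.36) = 23.16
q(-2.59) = -16.27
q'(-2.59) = 5.46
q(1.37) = 52.40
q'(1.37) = 29.22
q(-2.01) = -12.09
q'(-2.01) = 8.94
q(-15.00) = 378.00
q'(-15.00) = -69.00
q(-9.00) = 72.00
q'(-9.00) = -33.00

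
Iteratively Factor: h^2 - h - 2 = (h - 2)*(h + 1)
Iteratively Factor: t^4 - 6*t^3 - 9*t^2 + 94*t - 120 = (t - 5)*(t^3 - t^2 - 14*t + 24) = (t - 5)*(t + 4)*(t^2 - 5*t + 6) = (t - 5)*(t - 3)*(t + 4)*(t - 2)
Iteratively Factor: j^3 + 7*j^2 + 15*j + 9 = (j + 3)*(j^2 + 4*j + 3) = (j + 3)^2*(j + 1)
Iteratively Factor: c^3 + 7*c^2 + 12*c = (c + 3)*(c^2 + 4*c) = (c + 3)*(c + 4)*(c)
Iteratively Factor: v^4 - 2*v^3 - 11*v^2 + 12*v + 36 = (v - 3)*(v^3 + v^2 - 8*v - 12) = (v - 3)^2*(v^2 + 4*v + 4) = (v - 3)^2*(v + 2)*(v + 2)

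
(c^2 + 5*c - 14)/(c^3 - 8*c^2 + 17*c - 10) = (c + 7)/(c^2 - 6*c + 5)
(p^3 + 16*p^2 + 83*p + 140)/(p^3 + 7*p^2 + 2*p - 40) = (p + 7)/(p - 2)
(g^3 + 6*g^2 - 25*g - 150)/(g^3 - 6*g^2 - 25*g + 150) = (g + 6)/(g - 6)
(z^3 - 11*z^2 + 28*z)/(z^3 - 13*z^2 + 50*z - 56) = z/(z - 2)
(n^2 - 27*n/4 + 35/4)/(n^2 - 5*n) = (n - 7/4)/n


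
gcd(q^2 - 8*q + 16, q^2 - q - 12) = q - 4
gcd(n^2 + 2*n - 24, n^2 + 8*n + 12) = n + 6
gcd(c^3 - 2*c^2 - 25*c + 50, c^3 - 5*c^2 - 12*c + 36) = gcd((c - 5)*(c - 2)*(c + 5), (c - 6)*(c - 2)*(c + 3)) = c - 2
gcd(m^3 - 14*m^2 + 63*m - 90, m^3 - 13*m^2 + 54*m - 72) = m^2 - 9*m + 18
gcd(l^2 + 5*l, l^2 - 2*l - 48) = 1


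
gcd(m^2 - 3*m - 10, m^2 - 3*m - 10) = m^2 - 3*m - 10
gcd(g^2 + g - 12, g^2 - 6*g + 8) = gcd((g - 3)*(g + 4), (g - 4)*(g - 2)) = 1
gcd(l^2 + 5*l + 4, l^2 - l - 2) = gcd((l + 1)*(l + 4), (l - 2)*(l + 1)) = l + 1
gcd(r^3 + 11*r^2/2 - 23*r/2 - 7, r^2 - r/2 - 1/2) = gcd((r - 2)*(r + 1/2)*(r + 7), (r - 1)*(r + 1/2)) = r + 1/2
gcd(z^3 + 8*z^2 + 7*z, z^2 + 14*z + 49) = z + 7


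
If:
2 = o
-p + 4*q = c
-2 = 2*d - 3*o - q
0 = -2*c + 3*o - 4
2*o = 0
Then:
No Solution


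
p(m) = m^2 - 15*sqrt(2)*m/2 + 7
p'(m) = 2*m - 15*sqrt(2)/2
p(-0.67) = 14.56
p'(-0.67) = -11.95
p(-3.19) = 51.01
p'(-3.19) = -16.99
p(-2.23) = 35.63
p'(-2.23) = -15.07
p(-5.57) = 97.10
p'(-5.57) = -21.75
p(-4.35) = 72.06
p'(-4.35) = -19.31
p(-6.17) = 110.51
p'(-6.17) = -22.95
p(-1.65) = 27.22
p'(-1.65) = -13.91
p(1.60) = -7.41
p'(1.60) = -7.41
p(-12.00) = 278.28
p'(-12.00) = -34.61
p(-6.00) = 106.64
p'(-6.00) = -22.61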